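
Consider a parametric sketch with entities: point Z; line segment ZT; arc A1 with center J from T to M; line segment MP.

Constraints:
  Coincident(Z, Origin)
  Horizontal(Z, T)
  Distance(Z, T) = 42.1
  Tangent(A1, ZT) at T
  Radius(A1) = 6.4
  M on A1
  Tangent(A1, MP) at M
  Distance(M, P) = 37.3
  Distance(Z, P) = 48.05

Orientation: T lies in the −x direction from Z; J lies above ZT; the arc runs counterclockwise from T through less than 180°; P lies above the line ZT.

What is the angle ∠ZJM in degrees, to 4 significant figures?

7.161°

Z is at the origin; ZT is horizontal with |ZT| = 42.1 and T on the −x side, so T = (-42.10, 0.000). Tangency of A1 to ZT means the radius JT is perpendicular to ZT, so J = T + (0, 6.4) = (-42.10, 6.400). Since JM ⟂ MP (tangency), |JP| = √(6.4² + 37.3²) = 37.85 regardless of where M sits on A1. So P lies on both circle(Z, 48.05) and circle(J, 37.85); the above-ZT intersection is P = (-25.78, 40.55). M is the foot of the tangent from P: M = (-35.94, 4.657).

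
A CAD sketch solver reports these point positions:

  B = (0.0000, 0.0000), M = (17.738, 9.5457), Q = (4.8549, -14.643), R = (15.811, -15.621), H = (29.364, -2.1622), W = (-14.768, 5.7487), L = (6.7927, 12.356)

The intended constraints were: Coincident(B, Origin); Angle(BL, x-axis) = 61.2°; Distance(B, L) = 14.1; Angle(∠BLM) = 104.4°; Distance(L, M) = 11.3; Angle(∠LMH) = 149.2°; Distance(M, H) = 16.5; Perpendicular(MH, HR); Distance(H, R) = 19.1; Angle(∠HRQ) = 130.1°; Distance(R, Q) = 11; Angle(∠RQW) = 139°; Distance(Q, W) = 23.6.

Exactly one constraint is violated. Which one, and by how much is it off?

Distance(Q, W) = 23.6 — off by 4.70.

B = (0.00, 0.00) ✓; BL at 61.20° ✓; |BL| = 14.10 ✓; ∠BLM = 104.4° ✓; |LM| = 11.30 ✓; ∠LMH = 149.2° ✓; |MH| = 16.50 ✓; ∠(MH, HR) = 90.00° ✓; |HR| = 19.10 ✓; ∠HRQ = 130.1° ✓; |RQ| = 11.00 ✓; ∠RQW = 139.0° ✓; |QW| = 28.30 ✗.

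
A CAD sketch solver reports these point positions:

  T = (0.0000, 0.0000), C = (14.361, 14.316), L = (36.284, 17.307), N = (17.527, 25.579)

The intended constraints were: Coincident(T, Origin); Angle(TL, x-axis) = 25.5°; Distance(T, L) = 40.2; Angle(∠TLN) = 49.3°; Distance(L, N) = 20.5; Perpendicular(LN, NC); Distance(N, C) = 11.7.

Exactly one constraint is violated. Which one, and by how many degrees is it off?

Perpendicular(LN, NC) — off by 8.10°.

T = (0.00, 0.00) ✓; TL at 25.50° ✓; |TL| = 40.20 ✓; ∠TLN = 49.30° ✓; |LN| = 20.50 ✓; ∠(LN, NC) = 98.10° ✗; |NC| = 11.70 ✓.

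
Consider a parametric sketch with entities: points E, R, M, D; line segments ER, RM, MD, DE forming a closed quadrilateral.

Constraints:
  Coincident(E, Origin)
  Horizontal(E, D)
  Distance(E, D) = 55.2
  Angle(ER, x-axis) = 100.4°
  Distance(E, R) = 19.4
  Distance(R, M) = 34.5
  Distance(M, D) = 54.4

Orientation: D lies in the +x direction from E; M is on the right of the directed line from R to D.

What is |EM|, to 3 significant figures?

15.1

Checks: |RM| = 34.50 ✓; |MD| = 54.40 ✓.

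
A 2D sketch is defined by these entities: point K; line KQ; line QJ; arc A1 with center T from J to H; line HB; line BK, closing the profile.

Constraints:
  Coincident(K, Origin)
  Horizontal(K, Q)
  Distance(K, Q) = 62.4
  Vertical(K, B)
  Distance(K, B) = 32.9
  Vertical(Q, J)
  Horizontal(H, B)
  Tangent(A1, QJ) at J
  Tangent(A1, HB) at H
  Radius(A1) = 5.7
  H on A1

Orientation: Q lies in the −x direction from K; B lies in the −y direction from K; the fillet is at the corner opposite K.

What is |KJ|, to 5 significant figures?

68.071

The virtual corner opposite K is at (-62.400, -32.900). A1 meets QJ tangentially, so TJ is at right angles to QJ and since A1 is tangent to HB there, TH ⟂ HB, with radius 5.7, so the center T sits 5.7 in from both sides at T = (-56.700, -27.200). That places the tangent points at J = (-62.400, -27.200) on QJ and H = (-56.700, -32.900) on HB. Then |KJ| = |J − K| = 68.071.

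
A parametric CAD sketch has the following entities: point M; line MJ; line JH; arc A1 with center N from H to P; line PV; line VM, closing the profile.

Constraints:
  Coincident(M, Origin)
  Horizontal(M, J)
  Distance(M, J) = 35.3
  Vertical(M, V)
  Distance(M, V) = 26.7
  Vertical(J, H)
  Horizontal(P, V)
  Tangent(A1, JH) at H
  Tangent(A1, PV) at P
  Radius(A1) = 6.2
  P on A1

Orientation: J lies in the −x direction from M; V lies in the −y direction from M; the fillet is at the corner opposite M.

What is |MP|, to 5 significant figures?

39.493

The virtual corner opposite M is at (-35.300, -26.700). A1 meets JH tangentially, so NH is at right angles to JH and since A1 is tangent to PV there, NP ⟂ PV, with radius 6.2, so the center N sits 6.2 in from both sides at N = (-29.100, -20.500). That places the tangent points at H = (-35.300, -20.500) on JH and P = (-29.100, -26.700) on PV. Then |MP| = |P − M| = 39.493.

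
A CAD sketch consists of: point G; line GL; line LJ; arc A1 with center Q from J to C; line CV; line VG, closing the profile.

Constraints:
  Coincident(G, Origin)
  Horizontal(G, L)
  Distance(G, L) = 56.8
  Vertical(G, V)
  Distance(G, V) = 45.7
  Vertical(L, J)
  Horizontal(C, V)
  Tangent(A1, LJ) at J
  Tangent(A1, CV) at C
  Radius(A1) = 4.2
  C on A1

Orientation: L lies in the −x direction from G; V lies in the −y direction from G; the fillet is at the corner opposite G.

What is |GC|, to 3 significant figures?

69.7

G is at the origin; GL is horizontal with |GL| = 56.8 and L on the −x side, so L = (-56.8, 0.00). G and V share the same x with |GV| = 45.7 and V on the −y side, so V = (0.00, -45.7). The virtual corner opposite G is at (-56.8, -45.7). A1 meets LJ tangentially, so QJ is at right angles to LJ and since A1 is tangent to CV there, QC ⟂ CV, with radius 4.2, so the center Q sits 4.2 in from both sides at Q = (-52.6, -41.5). That places the tangent points at J = (-56.8, -41.5) on LJ and C = (-52.6, -45.7) on CV. Then |GC| = |C − G| = 69.7.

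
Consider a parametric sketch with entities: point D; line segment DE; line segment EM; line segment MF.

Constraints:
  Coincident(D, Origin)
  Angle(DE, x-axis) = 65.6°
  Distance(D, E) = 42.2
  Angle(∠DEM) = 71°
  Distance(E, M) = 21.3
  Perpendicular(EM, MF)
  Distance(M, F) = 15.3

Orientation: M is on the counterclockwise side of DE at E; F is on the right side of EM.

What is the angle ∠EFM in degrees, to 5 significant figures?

54.310°

D is at the origin; DE runs at 65.6° with length 42.2, so E = 42.2·(cos 65.6°, sin 65.6°) = (17.433, 38.431). ∠DEM = 71.0°, so EM runs at 65.6° + (180° − 71.0°) = 174.60° from the x-axis; with |EM| = 21.3, M = E + 21.3·(cos 174.60°, sin 174.60°) = (-3.7725, 40.435). EM is perpendicular to MF; with |MF| = 15.3 on the right of EM, F = M + 15.3·(0.094108, 0.99556) = (-2.3326, 55.667). Then cos ∠EFM = FE·FM / (|FE||FM|), giving 54.310°.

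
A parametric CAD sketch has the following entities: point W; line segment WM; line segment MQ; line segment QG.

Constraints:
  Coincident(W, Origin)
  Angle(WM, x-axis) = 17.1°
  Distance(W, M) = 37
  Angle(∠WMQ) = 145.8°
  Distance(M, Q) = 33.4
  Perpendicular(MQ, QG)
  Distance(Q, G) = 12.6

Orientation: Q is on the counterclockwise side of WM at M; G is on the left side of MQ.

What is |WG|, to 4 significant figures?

64.52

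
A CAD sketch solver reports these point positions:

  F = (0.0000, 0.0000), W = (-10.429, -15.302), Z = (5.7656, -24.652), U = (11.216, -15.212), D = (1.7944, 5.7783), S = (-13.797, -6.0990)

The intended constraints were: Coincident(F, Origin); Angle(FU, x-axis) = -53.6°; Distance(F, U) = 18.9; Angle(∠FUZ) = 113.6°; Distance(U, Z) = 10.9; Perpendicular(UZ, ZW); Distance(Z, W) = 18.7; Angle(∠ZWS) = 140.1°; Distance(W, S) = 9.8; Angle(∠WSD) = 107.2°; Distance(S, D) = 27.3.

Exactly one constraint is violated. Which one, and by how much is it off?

Distance(S, D) = 27.3 — off by 7.70.

F = (0.00, 0.00) ✓; FU at -53.60° ✓; |FU| = 18.90 ✓; ∠FUZ = 113.6° ✓; |UZ| = 10.90 ✓; ∠(UZ, ZW) = 90.00° ✓; |ZW| = 18.70 ✓; ∠ZWS = 140.1° ✓; |WS| = 9.800 ✓; ∠WSD = 107.2° ✓; |SD| = 19.60 ✗.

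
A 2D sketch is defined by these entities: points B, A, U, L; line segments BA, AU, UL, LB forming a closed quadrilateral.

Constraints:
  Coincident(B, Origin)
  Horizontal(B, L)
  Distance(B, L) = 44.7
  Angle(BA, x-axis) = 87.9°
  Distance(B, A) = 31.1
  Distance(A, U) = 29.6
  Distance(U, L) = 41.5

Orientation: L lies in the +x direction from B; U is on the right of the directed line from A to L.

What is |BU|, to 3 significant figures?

3.58

B is at the origin; BL is horizontal with |BL| = 44.7 and L in +x, so L = (44.7, 0). BA runs at 87.9° with |BA| = 31.1, so A = (1.14, 31.1). U is determined by |AU| = 29.6 and |UL| = 41.5 together: it lies at the intersection of circle(A, 29.6) and circle(L, 41.5). With |AL| = 53.5, the foot of the radical line on AL is 18.8 from A and the perpendicular offset is √(29.6² − 18.8²) = 22.8. Taking the right-of-AL solution: U = (3.23, 1.55).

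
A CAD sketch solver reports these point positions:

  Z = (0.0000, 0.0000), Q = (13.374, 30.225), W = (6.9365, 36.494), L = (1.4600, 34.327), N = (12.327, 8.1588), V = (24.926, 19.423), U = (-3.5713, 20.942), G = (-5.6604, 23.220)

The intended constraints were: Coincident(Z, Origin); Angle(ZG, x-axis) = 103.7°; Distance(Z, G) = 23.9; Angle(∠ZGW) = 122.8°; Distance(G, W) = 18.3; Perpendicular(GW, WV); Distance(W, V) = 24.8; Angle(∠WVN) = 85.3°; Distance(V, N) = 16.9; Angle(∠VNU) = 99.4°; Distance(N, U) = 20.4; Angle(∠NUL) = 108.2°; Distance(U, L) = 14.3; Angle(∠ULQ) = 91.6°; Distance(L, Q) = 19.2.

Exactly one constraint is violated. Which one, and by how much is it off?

Distance(L, Q) = 19.2 — off by 6.60.

Z = (0.00, 0.00) ✓; ZG at 103.7° ✓; |ZG| = 23.90 ✓; ∠ZGW = 122.8° ✓; |GW| = 18.30 ✓; ∠(GW, WV) = 90.00° ✓; |WV| = 24.80 ✓; ∠WVN = 85.30° ✓; |VN| = 16.90 ✓; ∠VNU = 99.40° ✓; |NU| = 20.40 ✓; ∠NUL = 108.2° ✓; |UL| = 14.30 ✓; ∠ULQ = 91.60° ✓; |LQ| = 12.60 ✗.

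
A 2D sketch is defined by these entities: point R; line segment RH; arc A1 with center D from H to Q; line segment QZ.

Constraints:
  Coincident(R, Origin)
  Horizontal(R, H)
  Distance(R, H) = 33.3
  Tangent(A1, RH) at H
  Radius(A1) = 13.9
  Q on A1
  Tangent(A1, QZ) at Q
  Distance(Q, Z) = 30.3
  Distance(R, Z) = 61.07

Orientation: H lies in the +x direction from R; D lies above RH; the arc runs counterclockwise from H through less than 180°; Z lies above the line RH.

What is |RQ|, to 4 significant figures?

49.87

R is at the origin; RH is horizontal with |RH| = 33.3 and H on the +x side, so H = (33.30, 0.000). The tangent condition forces DH to be normal to RH, so D = H + (0, 13.9) = (33.30, 13.90). Since DQ ⟂ QZ (tangency), |DZ| = √(13.9² + 30.3²) = 33.34 regardless of where Q sits on A1. So Z lies on both circle(R, 61.07) and circle(D, 33.34); the above-RH intersection is Z = (39.38, 46.68). Q is the foot of the tangent from Z: Q = (46.78, 17.29).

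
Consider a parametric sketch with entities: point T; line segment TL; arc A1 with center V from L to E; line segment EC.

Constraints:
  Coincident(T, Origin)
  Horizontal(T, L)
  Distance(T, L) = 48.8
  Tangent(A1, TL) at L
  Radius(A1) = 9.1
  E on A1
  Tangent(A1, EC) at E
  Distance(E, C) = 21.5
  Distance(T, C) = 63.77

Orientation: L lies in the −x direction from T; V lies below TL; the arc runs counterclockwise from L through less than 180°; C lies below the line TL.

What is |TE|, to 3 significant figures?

58.7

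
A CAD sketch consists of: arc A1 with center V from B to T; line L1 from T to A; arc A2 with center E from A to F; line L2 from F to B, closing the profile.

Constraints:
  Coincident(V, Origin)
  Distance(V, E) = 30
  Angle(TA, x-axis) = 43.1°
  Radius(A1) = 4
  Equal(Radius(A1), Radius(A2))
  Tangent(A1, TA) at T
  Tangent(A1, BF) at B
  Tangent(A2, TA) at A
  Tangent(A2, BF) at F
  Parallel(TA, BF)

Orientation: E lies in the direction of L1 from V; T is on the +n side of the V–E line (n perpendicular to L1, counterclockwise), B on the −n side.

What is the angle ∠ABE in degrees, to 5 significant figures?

7.3368°

The slot axis is L1's direction at 43.1°, so u = (cos 43.1°, sin 43.1°) = (0.73016, 0.68327) and n = (−sin 43.1°, cos 43.1°) = (-0.68327, 0.73016). V is at the origin and E lies 30.0 along u from V, so E = 30.0·u = (21.905, 20.498). Tangency of A1 to both parallel lines with radius 4.0 puts T and B at V ± 4.0·n: T = (-2.7331, 2.9206), B = (2.7331, -2.9206). Equal radii place A and F the same way about E: A = E + 4.0·n = (19.172, 23.419), F = E − 4.0·n = (24.638, 17.578). Then cos ∠ABE = BA·BE / (|BA||BE|), giving 7.3368°.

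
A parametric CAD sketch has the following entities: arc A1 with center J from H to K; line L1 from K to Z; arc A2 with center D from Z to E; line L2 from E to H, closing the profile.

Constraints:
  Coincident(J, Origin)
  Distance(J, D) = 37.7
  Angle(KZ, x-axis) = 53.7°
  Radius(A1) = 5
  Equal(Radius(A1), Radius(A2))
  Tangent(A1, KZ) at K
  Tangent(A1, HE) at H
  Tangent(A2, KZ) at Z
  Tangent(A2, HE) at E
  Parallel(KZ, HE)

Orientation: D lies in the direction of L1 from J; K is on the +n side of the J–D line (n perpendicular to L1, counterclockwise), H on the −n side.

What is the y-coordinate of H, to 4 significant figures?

-2.960

The slot axis is L1's direction at 53.7°, so u = (cos 53.7°, sin 53.7°) = (0.5920, 0.8059) and n = (−sin 53.7°, cos 53.7°) = (-0.8059, 0.5920). J is at the origin and D lies 37.7 along u from J, so D = 37.7·u = (22.32, 30.38). Tangency of A1 to both parallel lines with radius 5.0 puts K and H at J ± 5.0·n: K = (-4.030, 2.960), H = (4.030, -2.960). So H.y = -2.960.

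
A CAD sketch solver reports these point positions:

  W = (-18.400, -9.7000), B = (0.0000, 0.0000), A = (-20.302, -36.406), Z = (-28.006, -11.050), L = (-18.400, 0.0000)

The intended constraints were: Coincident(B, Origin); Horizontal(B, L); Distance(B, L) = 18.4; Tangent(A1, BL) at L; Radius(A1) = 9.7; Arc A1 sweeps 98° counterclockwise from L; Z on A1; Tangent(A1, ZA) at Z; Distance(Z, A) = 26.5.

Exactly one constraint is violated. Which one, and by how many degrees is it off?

Tangent(A1, ZA) at Z — off by 8.90°.

B = (0.00, 0.00) ✓; B.y = 0.00, L.y = 0.00 ✓; |BL| = 18.40 ✓; ∠(WL, LB) = 90.00° ✓; |WL| = 9.700 ✓; bearing(W→Z) − bearing(W→L) = 98.00° ✓; |WZ| = 9.700 ✓; ∠(WZ, ZA) = 81.10° ✗; |ZA| = 26.50 ✓.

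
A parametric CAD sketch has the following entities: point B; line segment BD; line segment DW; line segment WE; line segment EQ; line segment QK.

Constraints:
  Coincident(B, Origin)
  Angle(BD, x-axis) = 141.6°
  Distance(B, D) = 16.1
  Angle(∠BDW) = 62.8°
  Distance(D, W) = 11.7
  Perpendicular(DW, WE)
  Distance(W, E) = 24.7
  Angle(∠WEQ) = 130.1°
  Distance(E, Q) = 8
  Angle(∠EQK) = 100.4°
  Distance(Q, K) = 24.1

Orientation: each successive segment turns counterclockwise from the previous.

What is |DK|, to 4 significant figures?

19.50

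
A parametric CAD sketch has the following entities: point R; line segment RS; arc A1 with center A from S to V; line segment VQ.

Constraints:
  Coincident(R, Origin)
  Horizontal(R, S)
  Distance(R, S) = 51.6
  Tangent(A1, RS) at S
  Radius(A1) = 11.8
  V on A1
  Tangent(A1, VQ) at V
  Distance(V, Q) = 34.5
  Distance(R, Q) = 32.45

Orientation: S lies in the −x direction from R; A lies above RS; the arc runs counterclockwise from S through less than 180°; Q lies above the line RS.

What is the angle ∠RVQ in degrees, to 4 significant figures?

47.30°

R is at the origin; R and S share the same y with |RS| = 51.6 and S on the −x side, so S = (-51.60, 0.000). The tangent condition forces AS to be normal to RS, so A = S + (0, 11.8) = (-51.60, 11.80). Since AV ⟂ VQ (tangency), |AQ| = √(11.8² + 34.5²) = 36.46 regardless of where V sits on A1. So Q lies on both circle(R, 32.45) and circle(A, 36.46); the above-RS intersection is Q = (-18.35, 26.76). V is the foot of the tangent from Q: V = (-43.54, 3.186).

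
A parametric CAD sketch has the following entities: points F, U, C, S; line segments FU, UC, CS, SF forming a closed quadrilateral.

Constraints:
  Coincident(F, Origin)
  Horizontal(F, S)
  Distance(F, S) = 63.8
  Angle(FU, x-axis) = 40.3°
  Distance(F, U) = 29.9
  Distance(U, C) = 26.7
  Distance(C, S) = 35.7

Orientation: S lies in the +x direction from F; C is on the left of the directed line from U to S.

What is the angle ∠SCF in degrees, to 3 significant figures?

84.8°

F is at the origin; F and S share the same y with |FS| = 63.8 and S in +x, so S = (63.8, 0). FU runs at 40.3° with |FU| = 29.9, so U = (22.8, 19.3). C is determined by |UC| = 26.7 and |CS| = 35.7 together: it lies at the intersection of circle(U, 26.7) and circle(S, 35.7). With |US| = 45.3, the foot of the radical line on US is 16.5 from U and the perpendicular offset is √(26.7² − 16.5²) = 21.0. Taking the left-of-US solution: C = (46.7, 31.3).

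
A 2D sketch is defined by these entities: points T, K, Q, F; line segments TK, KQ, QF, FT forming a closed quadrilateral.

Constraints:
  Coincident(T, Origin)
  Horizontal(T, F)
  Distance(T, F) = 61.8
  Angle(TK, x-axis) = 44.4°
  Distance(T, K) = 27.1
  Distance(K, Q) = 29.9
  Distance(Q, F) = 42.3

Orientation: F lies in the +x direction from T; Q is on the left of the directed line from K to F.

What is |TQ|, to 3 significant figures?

56.9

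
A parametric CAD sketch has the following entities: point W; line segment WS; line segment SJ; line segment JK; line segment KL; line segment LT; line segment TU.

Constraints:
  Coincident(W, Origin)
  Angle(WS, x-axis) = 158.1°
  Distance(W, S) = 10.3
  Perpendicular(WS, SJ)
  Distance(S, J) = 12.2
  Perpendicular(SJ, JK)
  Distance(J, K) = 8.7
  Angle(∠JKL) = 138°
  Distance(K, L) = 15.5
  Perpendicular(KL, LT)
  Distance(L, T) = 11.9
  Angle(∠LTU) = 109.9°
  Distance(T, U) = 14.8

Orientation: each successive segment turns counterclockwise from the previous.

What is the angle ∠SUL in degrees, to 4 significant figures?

36.22°

KL is perpendicular to LT, so LT runs at 110.1°; with |LT| = 11.9, T = (4.431, 5.779). ∠LTU = 109.9° gives TU at -179.8° from the x-axis; with |TU| = 14.8, U = (-10.37, 5.727). Then cos ∠SUL = US·UL / (|US||UL|), giving 36.22°.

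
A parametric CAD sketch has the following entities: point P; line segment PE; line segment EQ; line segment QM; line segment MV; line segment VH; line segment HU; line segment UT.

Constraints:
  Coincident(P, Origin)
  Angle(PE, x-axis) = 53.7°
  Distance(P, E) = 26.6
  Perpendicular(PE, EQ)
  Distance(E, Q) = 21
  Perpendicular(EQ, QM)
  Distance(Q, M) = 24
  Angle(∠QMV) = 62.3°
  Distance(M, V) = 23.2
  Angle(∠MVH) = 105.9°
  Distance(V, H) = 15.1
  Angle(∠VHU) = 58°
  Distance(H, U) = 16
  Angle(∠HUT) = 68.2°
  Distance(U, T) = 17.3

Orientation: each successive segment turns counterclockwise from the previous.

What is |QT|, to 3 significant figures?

27.3

P is at the origin; PE runs at 53.7° with length 26.6, so E = (15.7, 21.4). PE is perpendicular to EQ, so EQ runs at 144°; with |EQ| = 21.0, Q = (-1.18, 33.9). EQ is perpendicular to QM, so QM runs at -126°; with |QM| = 24.0, M = (-15.4, 14.5). ∠QMV = 62.3° gives MV at -8.60° from the x-axis; with |MV| = 23.2, V = (7.55, 11.1). ∠MVH = 105.9° gives VH at 65.5° from the x-axis; with |VH| = 15.1, H = (13.8, 24.8). ∠VHU = 58.0° gives HU at -172° from the x-axis; with |HU| = 16.0, U = (-2.05, 22.7). ∠HUT = 68.2° gives UT at -60.7° from the x-axis; with |UT| = 17.3, T = (6.42, 7.62). Then |QT| = |T − Q| = 27.3.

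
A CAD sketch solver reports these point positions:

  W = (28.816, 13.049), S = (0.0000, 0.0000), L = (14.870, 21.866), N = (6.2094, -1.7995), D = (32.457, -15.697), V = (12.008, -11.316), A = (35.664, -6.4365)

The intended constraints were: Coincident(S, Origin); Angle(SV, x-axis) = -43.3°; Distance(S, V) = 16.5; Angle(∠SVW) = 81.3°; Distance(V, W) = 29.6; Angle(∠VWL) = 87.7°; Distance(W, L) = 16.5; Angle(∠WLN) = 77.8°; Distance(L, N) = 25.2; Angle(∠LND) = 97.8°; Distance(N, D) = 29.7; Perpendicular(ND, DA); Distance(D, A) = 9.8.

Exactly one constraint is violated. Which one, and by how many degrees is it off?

Perpendicular(ND, DA) — off by 8.80°.

S = (0.00, 0.00) ✓; SV at -43.30° ✓; |SV| = 16.50 ✓; ∠SVW = 81.30° ✓; |VW| = 29.60 ✓; ∠VWL = 87.70° ✓; |WL| = 16.50 ✓; ∠WLN = 77.80° ✓; |LN| = 25.20 ✓; ∠LND = 97.80° ✓; |ND| = 29.70 ✓; ∠(ND, DA) = 98.80° ✗; |DA| = 9.800 ✓.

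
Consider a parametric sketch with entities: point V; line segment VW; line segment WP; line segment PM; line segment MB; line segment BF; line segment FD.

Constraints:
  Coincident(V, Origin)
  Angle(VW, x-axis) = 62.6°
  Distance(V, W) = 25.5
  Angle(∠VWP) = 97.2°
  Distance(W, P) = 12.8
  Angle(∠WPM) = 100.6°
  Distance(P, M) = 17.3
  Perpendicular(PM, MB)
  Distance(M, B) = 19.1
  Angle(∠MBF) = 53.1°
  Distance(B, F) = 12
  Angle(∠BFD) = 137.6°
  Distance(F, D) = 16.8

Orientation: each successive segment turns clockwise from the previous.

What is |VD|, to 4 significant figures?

30.42

∠MBF = 53.1° gives BF at 43.50° from the x-axis; with |BF| = 12.0, F = (10.73, 12.61). ∠BFD = 137.6° gives FD at 1.100° from the x-axis; with |FD| = 16.8, D = (27.53, 12.93). Then |VD| = |D − V| = 30.42.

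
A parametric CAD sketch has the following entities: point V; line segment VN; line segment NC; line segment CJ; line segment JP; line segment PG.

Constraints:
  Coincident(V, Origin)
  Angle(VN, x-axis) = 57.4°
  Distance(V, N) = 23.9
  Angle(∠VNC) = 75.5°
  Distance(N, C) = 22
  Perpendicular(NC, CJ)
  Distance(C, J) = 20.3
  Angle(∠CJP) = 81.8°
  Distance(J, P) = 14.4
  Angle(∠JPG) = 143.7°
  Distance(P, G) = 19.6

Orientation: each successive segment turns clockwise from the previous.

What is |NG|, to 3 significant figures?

7.69

∠CJP = 81.8° gives JP at 125° from the x-axis; with |JP| = 14.4, P = (4.78, 2.04). ∠JPG = 143.7° gives PG at 88.4° from the x-axis; with |PG| = 19.6, G = (5.33, 21.6). Then |NG| = |G − N| = 7.69.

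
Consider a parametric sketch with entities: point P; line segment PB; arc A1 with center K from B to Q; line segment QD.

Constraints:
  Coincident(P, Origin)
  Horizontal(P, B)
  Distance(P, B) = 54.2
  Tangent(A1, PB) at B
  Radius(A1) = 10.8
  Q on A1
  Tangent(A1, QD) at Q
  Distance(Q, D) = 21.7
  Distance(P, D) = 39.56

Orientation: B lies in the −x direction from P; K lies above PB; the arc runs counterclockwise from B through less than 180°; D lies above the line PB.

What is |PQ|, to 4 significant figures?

45.65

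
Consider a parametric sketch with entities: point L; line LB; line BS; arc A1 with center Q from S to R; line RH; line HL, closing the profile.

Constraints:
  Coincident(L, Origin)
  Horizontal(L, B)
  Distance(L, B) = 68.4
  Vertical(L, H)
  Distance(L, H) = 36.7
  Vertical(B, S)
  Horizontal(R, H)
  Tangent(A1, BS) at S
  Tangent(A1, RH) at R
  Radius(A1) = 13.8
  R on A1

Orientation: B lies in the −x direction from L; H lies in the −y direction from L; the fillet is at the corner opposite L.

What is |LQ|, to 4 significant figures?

59.21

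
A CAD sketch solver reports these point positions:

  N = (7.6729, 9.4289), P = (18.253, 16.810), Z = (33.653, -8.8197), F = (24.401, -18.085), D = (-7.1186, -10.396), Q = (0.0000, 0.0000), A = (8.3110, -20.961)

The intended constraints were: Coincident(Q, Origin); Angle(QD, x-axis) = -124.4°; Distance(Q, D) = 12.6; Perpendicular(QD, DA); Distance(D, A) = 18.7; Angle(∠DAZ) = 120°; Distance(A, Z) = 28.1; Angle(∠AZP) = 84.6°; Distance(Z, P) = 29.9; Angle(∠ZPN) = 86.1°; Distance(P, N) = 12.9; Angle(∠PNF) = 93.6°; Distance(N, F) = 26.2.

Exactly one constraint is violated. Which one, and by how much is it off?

Distance(N, F) = 26.2 — off by 6.00.

Q = (0.00, 0.00) ✓; QD at -124.4° ✓; |QD| = 12.60 ✓; ∠(QD, DA) = 90.00° ✓; |DA| = 18.70 ✓; ∠DAZ = 120.0° ✓; |AZ| = 28.10 ✓; ∠AZP = 84.60° ✓; |ZP| = 29.90 ✓; ∠ZPN = 86.10° ✓; |PN| = 12.90 ✓; ∠PNF = 93.60° ✓; |NF| = 32.20 ✗.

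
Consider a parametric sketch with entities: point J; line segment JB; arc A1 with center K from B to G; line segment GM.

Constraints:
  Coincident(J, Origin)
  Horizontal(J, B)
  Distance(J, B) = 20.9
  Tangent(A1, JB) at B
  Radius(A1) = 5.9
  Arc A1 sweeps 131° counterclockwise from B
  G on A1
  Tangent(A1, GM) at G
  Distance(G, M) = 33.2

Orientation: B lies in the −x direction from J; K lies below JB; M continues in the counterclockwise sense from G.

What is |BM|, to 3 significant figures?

38.9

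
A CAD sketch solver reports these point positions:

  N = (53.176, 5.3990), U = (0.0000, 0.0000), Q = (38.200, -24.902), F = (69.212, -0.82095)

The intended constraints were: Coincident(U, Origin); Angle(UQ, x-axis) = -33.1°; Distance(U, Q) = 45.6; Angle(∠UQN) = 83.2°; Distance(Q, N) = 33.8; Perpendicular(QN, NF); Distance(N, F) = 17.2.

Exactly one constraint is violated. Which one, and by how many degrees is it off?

Perpendicular(QN, NF) — off by 5.10°.

U = (0.00, 0.00) ✓; UQ at -33.10° ✓; |UQ| = 45.60 ✓; ∠UQN = 83.20° ✓; |QN| = 33.80 ✓; ∠(QN, NF) = 84.90° ✗; |NF| = 17.20 ✓.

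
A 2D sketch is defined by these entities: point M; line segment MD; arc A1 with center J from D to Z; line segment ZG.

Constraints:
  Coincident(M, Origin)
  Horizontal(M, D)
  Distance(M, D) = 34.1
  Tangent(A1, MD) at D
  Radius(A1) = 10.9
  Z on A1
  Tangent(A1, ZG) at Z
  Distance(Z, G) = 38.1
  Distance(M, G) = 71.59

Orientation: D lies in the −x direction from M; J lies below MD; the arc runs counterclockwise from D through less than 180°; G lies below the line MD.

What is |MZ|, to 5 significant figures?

44.961

Checks: |JZ| = 10.90 ✓; ∠(JZ, ZG) = 90.00° ✓; |ZG| = 38.10 ✓; |MG| = 71.59 ✓.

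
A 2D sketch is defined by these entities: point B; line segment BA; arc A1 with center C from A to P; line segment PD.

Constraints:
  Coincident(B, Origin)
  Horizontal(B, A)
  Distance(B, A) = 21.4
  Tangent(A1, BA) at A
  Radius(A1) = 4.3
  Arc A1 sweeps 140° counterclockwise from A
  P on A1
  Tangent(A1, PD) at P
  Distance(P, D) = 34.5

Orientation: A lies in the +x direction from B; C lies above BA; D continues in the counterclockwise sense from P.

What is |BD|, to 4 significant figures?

29.86

B is at the origin; BA is horizontal with |BA| = 21.4 and A on the +x side, so A = (21.40, 0.000). Tangency of A1 to BA means the radius CA is perpendicular to BA, so C = A + (0, 4.3) = (21.40, 4.300). On A1, A sits at bearing -90° from C; a 140° counterclockwise sweep puts P at bearing 50°, so P = C + 4.3·(cos 50°, sin 50°) = (24.16, 7.594). A1 meets PD tangentially, so CP is at right angles to PD, so PD runs along (−sin 50°, cos 50°); with |PD| = 34.5, D = (-2.265, 29.77). Then |BD| = |D − B| = 29.86.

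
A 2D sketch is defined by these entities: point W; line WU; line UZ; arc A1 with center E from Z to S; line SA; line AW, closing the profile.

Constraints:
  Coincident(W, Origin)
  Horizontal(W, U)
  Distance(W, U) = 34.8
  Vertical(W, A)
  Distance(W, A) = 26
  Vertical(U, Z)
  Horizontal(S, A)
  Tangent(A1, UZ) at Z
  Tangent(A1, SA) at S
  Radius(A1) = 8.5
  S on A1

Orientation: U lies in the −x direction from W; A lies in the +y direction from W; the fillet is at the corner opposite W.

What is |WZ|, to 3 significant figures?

39.0

The virtual corner opposite W is at (-34.8, 26.0). Since A1 is tangent to UZ there, EZ ⟂ UZ and tangency of A1 to SA means the radius ES is perpendicular to SA, with radius 8.5, so the center E sits 8.5 in from both sides at E = (-26.3, 17.5). That places the tangent points at Z = (-34.8, 17.5) on UZ and S = (-26.3, 26.0) on SA. Then |WZ| = |Z − W| = 39.0.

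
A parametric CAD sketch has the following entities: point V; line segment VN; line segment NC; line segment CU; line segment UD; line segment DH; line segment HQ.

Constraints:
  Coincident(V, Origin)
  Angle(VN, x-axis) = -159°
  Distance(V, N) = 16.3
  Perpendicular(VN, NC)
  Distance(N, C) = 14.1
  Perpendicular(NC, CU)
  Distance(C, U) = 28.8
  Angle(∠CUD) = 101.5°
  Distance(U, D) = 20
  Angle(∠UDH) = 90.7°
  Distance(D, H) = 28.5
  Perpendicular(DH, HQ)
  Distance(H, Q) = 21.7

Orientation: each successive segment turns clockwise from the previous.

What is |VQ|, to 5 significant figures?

18.666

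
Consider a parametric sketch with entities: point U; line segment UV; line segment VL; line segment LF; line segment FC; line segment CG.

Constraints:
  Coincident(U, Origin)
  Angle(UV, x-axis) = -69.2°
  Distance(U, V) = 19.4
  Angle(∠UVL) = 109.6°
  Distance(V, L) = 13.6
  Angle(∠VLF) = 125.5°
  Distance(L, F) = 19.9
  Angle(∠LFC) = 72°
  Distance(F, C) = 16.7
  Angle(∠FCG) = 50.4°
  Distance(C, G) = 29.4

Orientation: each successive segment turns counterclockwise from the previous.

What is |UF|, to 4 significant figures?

31.73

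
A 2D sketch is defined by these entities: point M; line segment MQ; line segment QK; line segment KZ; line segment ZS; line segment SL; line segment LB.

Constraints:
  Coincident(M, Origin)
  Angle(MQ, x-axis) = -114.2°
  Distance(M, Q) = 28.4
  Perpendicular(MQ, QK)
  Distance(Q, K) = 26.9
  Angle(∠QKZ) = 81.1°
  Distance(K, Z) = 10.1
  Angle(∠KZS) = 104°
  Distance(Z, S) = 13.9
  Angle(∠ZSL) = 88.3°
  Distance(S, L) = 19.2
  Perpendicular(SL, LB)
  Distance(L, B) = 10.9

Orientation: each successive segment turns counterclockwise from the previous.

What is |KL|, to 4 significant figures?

18.36

M is at the origin; MQ runs at -114.2° with length 28.4, so Q = (-11.64, -25.90). The perpendicularity gives QK at right angles to MQ, so QK runs at -24.20°; with |QK| = 26.9, K = (12.89, -36.93). ∠QKZ = 81.1° gives KZ at 74.70° from the x-axis; with |KZ| = 10.1, Z = (15.56, -27.19). ∠KZS = 104.0° gives ZS at 150.7° from the x-axis; with |ZS| = 13.9, S = (3.438, -20.39). ∠ZSL = 88.3° gives SL at -117.6° from the x-axis; with |SL| = 19.2, L = (-5.458, -37.40). Then |KL| = |L − K| = 18.36.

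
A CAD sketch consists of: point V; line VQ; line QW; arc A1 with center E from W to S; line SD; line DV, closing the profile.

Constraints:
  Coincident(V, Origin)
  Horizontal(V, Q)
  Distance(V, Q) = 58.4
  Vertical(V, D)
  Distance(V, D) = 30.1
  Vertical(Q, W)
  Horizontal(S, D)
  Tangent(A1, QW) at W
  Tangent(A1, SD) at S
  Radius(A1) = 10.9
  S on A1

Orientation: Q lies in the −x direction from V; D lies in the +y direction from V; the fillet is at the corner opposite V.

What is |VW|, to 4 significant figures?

61.48

V is at the origin; VQ is horizontal with |VQ| = 58.4 and Q on the −x side, so Q = (-58.40, 0.000). VD is vertical with |VD| = 30.1 and D on the +y side, so D = (0.000, 30.10). The virtual corner opposite V is at (-58.40, 30.10). Tangency of A1 to QW means the radius EW is perpendicular to QW and the tangent condition forces ES to be normal to SD, with radius 10.9, so the center E sits 10.9 in from both sides at E = (-47.50, 19.20). That places the tangent points at W = (-58.40, 19.20) on QW and S = (-47.50, 30.10) on SD. Then |VW| = |W − V| = 61.48.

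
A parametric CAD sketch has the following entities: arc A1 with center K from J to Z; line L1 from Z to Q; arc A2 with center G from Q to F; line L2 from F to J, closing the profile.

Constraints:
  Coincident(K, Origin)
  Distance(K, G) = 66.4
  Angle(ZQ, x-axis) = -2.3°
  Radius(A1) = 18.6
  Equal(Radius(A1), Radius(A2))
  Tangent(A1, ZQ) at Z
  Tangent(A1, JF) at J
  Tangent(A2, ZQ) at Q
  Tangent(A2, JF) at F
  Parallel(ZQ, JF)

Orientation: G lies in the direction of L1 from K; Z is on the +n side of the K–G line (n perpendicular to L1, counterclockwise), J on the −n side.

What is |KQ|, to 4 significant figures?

68.96

The slot axis is L1's direction at -2.3°, so u = (cos -2.3°, sin -2.3°) = (0.9992, -0.04013) and n = (−sin -2.3°, cos -2.3°) = (0.04013, 0.9992). K is at the origin and G lies 66.4 along u from K, so G = 66.4·u = (66.35, -2.665). Tangency of A1 to both parallel lines with radius 18.6 puts Z and J at K ± 18.6·n: Z = (0.7465, 18.59), J = (-0.7465, -18.59). Equal radii place Q and F the same way about G: Q = G + 18.6·n = (67.09, 15.92), F = G − 18.6·n = (65.60, -21.25). Then |KQ| = |Q − K| = 68.96.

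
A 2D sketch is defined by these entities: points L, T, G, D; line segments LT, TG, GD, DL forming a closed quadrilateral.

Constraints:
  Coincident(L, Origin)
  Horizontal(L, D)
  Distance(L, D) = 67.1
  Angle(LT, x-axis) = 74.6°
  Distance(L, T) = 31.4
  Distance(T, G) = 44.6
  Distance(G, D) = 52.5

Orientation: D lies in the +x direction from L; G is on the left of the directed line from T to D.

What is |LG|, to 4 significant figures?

69.24

Checks: |TG| = 44.60 ✓; |GD| = 52.50 ✓.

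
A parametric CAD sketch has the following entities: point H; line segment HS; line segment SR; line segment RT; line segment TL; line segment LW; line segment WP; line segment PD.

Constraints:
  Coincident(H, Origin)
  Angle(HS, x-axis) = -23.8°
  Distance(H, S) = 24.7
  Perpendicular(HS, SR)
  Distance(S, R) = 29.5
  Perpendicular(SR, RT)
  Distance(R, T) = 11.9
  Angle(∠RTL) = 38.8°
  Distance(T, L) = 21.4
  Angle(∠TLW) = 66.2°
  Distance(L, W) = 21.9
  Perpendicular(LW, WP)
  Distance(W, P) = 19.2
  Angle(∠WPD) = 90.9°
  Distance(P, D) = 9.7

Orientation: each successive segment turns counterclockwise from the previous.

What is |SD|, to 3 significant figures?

34.6

H is at the origin; HS runs at -23.8° with length 24.7, so S = (22.6, -9.97). The perpendicularity gives SR at right angles to HS, so SR runs at 66.2°; with |SR| = 29.5, R = (34.5, 17.0). SR is perpendicular to RT, so RT runs at 156°; with |RT| = 11.9, T = (23.6, 21.8). ∠RTL = 38.8° gives TL at -62.6° from the x-axis; with |TL| = 21.4, L = (33.5, 2.83). ∠TLW = 66.2° gives LW at 51.2° from the x-axis; with |LW| = 21.9, W = (47.2, 19.9). LW is perpendicular to WP, so WP runs at 141°; with |WP| = 19.2, P = (32.2, 31.9). ∠WPD = 90.9° gives PD at -130° from the x-axis; with |PD| = 9.7, D = (26.0, 24.5). Then |SD| = |D − S| = 34.6.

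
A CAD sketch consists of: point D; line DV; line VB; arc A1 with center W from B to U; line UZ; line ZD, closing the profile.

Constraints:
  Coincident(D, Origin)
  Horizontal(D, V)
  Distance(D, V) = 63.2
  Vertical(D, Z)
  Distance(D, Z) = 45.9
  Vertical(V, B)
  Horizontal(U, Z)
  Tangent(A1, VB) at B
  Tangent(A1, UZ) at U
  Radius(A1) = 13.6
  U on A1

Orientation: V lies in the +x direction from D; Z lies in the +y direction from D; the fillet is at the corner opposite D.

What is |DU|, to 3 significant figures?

67.6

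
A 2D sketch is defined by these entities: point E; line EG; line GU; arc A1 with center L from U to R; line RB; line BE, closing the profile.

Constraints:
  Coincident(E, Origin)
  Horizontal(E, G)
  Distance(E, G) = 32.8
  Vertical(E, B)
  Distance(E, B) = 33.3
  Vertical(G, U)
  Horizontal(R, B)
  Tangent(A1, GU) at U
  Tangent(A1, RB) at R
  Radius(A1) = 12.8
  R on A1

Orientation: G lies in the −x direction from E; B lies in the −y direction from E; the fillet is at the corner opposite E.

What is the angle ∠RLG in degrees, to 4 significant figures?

148.0°

E is at the origin; EG is horizontal with |EG| = 32.8 and G on the −x side, so G = (-32.80, 0.000). EB is vertical with |EB| = 33.3 and B on the −y side, so B = (0.000, -33.30). The virtual corner opposite E is at (-32.80, -33.30). A1 meets GU tangentially, so LU is at right angles to GU and the tangent condition forces LR to be normal to RB, with radius 12.8, so the center L sits 12.8 in from both sides at L = (-20.00, -20.50). That places the tangent points at U = (-32.80, -20.50) on GU and R = (-20.00, -33.30) on RB. Then cos ∠RLG = LR·LG / (|LR||LG|), giving 148.0°.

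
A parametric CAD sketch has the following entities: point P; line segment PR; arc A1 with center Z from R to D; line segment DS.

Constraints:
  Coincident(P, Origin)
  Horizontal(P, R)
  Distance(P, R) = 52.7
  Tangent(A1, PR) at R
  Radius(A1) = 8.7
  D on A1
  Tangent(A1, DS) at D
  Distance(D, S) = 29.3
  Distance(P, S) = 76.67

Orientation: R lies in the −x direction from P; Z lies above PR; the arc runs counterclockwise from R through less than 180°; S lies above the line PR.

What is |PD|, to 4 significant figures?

49.13

P is at the origin; PR is horizontal with |PR| = 52.7 and R on the −x side, so R = (-52.70, 0.000). A1 meets PR tangentially, so ZR is at right angles to PR, so Z = R + (0, 8.7) = (-52.70, 8.700). Since ZD ⟂ DS (tangency), |ZS| = √(8.7² + 29.3²) = 30.56 regardless of where D sits on A1. So S lies on both circle(P, 76.67) and circle(Z, 30.56); the above-PR intersection is S = (-68.19, 35.05). D is the foot of the tangent from S: D = (-46.77, 15.06).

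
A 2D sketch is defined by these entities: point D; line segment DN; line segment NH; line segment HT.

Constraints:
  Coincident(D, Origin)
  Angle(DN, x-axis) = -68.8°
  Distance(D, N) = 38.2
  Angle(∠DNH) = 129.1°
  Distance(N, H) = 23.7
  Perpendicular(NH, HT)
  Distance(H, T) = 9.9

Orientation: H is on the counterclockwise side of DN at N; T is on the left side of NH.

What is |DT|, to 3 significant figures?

51.7

D is at the origin; DN runs at -68.8° with length 38.2, so N = 38.2·(cos -68.8°, sin -68.8°) = (13.8, -35.6). ∠DNH = 129.1°, so NH runs at -68.8° + (180° − 129.1°) = -17.9° from the x-axis; with |NH| = 23.7, H = N + 23.7·(cos -17.9°, sin -17.9°) = (36.4, -42.9). The perpendicularity gives HT at right angles to NH; with |HT| = 9.9 on the left of NH, T = H + 9.9·(0.307, 0.952) = (39.4, -33.5). Then |DT| = |T − D| = 51.7.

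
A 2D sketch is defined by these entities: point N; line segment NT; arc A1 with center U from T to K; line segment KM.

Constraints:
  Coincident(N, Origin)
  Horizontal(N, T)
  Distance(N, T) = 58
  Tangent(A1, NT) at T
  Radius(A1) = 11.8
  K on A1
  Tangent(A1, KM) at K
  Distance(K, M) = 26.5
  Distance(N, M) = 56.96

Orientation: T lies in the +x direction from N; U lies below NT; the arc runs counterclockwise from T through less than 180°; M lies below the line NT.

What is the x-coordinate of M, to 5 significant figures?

43.413

N is at the origin; NT is horizontal with |NT| = 58.0 and T on the +x side, so T = (58.000, 0.0000). The tangent condition forces UT to be normal to NT, so U = T + (0, -11.8) = (58.000, -11.800). Since UK ⟂ KM (tangency), |UM| = √(11.8² + 26.5²) = 29.008 regardless of where K sits on A1. So M lies on both circle(N, 56.96) and circle(U, 29.008); the below-NT intersection is M = (43.413, -36.874). K is the foot of the tangent from M: K = (46.269, -10.529).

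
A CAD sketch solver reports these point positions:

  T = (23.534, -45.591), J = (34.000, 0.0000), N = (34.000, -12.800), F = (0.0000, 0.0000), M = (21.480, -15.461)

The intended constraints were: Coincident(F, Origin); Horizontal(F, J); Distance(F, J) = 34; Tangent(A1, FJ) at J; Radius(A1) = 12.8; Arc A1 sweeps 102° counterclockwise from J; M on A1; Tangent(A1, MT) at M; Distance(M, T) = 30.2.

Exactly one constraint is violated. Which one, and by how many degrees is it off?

Tangent(A1, MT) at M — off by 8.10°.

F = (0.00, 0.00) ✓; F.y = 0.00, J.y = 0.00 ✓; |FJ| = 34.00 ✓; ∠(NJ, JF) = 90.00° ✓; |NJ| = 12.80 ✓; bearing(N→M) − bearing(N→J) = 102.0° ✓; |NM| = 12.80 ✓; ∠(NM, MT) = 98.10° ✗; |MT| = 30.20 ✓.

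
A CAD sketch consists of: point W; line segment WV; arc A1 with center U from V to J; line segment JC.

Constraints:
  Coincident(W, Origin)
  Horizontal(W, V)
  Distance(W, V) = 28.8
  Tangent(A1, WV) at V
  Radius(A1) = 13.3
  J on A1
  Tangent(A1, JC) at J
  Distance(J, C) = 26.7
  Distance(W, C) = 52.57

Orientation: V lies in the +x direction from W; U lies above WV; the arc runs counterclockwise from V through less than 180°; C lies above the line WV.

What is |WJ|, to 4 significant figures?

45.02

W is at the origin; WV is horizontal with |WV| = 28.8 and V on the +x side, so V = (28.80, 0.000). Since A1 is tangent to WV there, UV ⟂ WV, so U = V + (0, 13.3) = (28.80, 13.30). Since UJ ⟂ JC (tangency), |UC| = √(13.3² + 26.7²) = 29.83 regardless of where J sits on A1. So C lies on both circle(W, 52.57) and circle(U, 29.83); the above-WV intersection is C = (30.10, 43.10). J is the foot of the tangent from C: J = (40.95, 18.71).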